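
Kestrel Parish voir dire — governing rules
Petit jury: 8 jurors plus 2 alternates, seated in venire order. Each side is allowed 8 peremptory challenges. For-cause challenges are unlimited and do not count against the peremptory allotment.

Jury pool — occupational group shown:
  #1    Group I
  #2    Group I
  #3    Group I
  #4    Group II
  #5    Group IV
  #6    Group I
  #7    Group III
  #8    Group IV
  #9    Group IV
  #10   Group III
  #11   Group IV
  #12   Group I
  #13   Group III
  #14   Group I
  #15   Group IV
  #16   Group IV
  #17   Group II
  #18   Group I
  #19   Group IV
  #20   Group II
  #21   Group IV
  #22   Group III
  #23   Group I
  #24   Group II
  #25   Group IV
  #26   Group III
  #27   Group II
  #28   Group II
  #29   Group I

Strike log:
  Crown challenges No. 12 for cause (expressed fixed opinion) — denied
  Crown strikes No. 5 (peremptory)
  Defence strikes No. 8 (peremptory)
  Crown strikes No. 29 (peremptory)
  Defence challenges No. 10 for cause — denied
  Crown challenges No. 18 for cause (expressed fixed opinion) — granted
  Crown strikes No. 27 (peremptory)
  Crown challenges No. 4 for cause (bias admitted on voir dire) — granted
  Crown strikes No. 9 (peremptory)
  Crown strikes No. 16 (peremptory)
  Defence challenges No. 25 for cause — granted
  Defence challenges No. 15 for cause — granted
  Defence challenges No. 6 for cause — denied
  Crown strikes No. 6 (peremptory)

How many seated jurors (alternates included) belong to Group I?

5

Removed: #4, #5, #6, #8, #9, #15, #16, #18, #25, #27, #29.
Seated (10 incl. alternates): #1, #2, #3, #7, #10, #11, #12, #13, #14, #17.
Of those, in Group I: #1, #2, #3, #12, #14 → 5.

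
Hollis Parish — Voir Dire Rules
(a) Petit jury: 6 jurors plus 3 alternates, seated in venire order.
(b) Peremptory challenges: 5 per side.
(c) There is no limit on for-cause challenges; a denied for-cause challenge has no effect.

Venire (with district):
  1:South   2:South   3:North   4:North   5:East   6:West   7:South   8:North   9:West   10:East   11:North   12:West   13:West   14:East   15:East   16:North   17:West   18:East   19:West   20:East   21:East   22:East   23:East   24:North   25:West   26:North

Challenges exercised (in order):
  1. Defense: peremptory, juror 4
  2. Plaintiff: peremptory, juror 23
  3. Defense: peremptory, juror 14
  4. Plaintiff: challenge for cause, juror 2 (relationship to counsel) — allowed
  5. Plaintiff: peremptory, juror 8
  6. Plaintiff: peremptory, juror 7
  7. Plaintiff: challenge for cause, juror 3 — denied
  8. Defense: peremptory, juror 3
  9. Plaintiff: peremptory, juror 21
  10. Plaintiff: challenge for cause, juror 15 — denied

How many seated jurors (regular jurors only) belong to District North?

Removed: #2, #3, #4, #7, #8, #14, #21, #23.
Seated jurors 1–6: #1, #5, #6, #9, #10, #11 (alternates #12, #13, #15 not counted).
Of those, in District North: #11 → 1.

1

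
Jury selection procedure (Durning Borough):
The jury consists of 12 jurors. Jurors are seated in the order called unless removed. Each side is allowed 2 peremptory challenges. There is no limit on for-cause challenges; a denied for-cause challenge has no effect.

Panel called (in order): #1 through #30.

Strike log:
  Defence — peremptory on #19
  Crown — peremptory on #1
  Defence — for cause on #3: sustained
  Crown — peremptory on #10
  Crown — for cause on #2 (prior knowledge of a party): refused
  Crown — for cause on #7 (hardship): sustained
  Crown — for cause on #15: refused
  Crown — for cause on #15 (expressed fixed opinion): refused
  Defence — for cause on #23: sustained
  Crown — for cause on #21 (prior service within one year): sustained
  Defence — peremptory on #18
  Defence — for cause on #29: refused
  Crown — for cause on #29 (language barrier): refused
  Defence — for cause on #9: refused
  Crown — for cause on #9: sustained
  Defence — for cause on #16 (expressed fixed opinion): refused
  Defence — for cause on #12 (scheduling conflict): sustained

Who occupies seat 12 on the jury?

20

Removed: #1, #3, #7, #9, #10, #12, #18, #19, #21, #23. (#2, #15, #16, #29 stay — for-cause denied.)
Seating in order: seats 1–12 → #2, #4, #5, #6, #8, #11, #13, #14, #15, #16, #17, #20.
So seat 12 is #20.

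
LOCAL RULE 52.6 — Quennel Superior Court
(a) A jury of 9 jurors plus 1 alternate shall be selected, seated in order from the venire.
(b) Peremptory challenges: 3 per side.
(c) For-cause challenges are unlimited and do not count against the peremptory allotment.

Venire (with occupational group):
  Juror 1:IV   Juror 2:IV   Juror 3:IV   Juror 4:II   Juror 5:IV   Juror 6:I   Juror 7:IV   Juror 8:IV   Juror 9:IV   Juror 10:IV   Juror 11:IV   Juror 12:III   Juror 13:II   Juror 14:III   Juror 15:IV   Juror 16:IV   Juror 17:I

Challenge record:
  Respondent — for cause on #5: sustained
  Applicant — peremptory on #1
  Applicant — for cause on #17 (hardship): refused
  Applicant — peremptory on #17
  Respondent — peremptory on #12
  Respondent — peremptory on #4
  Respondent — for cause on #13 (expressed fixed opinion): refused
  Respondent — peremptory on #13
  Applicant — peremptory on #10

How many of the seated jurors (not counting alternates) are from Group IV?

7

Removed: #1, #4, #5, #10, #12, #13, #17.
Seated jurors 1–9: #2, #3, #6, #7, #8, #9, #11, #14, #15 (alternates #16 not counted).
Of those, in Group IV: #2, #3, #7, #8, #9, #11, #15 → 7.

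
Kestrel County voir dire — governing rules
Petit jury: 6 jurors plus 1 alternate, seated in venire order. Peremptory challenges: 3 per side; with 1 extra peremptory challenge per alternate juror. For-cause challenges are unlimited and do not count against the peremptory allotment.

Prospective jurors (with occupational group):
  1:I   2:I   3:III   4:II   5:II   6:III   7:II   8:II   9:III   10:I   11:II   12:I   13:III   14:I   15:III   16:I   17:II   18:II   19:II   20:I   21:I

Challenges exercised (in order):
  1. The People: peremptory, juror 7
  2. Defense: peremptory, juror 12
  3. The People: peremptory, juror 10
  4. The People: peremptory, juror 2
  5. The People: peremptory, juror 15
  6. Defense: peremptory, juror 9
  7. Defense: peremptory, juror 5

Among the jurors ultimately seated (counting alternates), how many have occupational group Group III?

Removed: #2, #5, #7, #9, #10, #12, #15.
Seated (7 incl. alternates): #1, #3, #4, #6, #8, #11, #13.
Of those, in Group III: #3, #6, #13 → 3.

3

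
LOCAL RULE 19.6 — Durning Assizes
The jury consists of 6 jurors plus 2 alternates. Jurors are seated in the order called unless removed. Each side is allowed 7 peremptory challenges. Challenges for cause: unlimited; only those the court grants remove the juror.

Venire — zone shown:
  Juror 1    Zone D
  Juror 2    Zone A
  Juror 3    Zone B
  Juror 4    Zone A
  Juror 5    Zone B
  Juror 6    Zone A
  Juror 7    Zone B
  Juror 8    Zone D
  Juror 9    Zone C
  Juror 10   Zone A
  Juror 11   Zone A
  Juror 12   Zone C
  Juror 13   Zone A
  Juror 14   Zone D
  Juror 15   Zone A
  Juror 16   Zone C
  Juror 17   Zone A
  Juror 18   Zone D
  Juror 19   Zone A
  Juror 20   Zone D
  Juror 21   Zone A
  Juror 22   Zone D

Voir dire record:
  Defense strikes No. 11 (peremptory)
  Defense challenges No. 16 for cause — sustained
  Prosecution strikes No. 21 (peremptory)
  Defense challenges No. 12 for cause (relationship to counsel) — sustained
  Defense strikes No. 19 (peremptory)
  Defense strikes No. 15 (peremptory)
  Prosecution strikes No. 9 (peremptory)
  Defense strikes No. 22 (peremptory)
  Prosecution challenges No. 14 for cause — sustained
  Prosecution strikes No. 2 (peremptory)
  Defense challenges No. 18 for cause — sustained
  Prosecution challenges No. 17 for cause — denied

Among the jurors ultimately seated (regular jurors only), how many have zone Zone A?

2

Removed: #2, #9, #11, #12, #14, #15, #16, #18, #19, #21, #22.
Seated jurors 1–6: #1, #3, #4, #5, #6, #7 (alternates #8, #10 not counted).
Of those, in Zone A: #4, #6 → 2.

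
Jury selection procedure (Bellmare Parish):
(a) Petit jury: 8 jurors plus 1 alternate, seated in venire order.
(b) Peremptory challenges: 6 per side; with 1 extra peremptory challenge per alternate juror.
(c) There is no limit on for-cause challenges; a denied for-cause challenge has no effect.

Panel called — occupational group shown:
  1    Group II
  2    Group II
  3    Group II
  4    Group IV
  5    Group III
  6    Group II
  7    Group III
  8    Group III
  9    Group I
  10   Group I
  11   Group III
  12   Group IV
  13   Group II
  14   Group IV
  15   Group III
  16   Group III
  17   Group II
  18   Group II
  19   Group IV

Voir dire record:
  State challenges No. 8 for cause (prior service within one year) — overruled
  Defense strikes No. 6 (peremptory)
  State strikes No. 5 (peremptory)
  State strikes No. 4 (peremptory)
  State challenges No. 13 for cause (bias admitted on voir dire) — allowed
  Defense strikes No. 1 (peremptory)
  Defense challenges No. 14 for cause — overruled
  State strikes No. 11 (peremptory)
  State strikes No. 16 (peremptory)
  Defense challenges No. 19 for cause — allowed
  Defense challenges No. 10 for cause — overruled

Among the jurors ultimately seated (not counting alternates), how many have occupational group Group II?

2

Removed: #1, #4, #5, #6, #11, #13, #16, #19.
Seated jurors 1–8: #2, #3, #7, #8, #9, #10, #12, #14 (alternates #15 not counted).
Of those, in Group II: #2, #3 → 2.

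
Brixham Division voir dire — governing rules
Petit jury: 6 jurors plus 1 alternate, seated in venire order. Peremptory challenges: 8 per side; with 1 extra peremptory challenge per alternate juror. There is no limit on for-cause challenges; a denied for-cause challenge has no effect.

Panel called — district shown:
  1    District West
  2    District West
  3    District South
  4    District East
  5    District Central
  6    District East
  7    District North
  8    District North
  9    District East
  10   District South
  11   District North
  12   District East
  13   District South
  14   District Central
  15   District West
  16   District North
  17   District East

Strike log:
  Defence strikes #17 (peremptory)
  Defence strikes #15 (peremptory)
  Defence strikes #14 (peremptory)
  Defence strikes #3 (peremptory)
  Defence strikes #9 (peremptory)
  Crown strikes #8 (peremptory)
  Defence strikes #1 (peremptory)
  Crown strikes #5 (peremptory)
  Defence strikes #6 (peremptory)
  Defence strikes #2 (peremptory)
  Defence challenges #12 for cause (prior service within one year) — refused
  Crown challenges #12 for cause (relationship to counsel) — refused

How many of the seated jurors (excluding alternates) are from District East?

2

Removed: #1, #2, #3, #5, #6, #8, #9, #14, #15, #17.
Seated jurors 1–6: #4, #7, #10, #11, #12, #13 (alternates #16 not counted).
Of those, in District East: #4, #12 → 2.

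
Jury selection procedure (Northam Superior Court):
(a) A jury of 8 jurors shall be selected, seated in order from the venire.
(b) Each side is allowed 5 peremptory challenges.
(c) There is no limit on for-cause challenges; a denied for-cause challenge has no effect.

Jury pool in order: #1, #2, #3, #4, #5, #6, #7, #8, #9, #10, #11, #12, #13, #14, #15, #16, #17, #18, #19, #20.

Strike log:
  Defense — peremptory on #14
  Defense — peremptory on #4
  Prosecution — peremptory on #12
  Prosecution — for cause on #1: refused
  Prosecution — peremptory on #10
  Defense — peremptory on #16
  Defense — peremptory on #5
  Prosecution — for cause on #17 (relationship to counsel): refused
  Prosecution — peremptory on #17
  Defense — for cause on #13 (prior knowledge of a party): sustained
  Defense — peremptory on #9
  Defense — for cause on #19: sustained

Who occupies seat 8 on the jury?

Removed: #4, #5, #9, #10, #12, #13, #14, #16, #17, #19. (#1 stays — for-cause denied.)
Seating in order: seats 1–8 → #1, #2, #3, #6, #7, #8, #11, #15.
So seat 8 is #15.

15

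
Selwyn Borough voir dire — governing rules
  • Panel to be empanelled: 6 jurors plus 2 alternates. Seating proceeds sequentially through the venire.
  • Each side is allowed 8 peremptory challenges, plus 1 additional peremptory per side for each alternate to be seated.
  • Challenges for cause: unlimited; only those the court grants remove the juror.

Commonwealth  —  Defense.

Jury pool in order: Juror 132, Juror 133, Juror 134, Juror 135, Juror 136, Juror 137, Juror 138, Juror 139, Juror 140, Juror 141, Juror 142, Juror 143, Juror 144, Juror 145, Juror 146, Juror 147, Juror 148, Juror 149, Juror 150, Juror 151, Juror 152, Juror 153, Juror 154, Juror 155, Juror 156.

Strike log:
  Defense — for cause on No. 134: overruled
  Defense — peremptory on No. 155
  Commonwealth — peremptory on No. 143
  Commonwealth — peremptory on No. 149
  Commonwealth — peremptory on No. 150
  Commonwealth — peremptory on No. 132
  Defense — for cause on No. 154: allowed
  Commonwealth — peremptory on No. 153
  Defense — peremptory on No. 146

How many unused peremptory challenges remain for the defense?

8

Defense allotment: 8 base + 1 × 2 alternates = 10.
Defense peremptories used: #155, #146 — 2 (for-cause on #134, #154 don't count).
Remaining: 10 − 2 = 8.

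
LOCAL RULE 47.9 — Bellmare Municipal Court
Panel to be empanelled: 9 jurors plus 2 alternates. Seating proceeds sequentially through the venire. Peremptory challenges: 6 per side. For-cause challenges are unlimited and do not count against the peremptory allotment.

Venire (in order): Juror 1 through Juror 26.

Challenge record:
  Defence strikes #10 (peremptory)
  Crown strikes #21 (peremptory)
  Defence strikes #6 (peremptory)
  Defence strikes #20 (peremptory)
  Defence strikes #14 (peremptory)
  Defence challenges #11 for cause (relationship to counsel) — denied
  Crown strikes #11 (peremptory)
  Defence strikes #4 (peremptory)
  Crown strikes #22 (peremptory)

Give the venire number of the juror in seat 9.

Removed: #4, #6, #10, #11, #14, #20, #21, #22.
Filling seats in venire order through position 9: #1, #2, #3, #5, #7, #8, #9, #12, #13.
So seat 9 is #13.

13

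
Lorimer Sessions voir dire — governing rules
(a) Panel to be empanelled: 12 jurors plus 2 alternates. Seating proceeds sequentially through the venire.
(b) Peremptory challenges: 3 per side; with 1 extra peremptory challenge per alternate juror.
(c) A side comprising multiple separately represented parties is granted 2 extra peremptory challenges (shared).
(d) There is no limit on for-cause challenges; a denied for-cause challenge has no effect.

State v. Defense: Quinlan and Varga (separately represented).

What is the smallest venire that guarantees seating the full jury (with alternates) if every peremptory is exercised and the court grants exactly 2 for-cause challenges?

28

Seats to fill: 12 + 2 alternates = 14.
Peremptories — State: 3 + 1×2 = 5; Defense: 3 + 1×2 + 2 = 7; total 12.
For-cause removals: 2.
Minimum venire: 14 + 12 + 2 = 28.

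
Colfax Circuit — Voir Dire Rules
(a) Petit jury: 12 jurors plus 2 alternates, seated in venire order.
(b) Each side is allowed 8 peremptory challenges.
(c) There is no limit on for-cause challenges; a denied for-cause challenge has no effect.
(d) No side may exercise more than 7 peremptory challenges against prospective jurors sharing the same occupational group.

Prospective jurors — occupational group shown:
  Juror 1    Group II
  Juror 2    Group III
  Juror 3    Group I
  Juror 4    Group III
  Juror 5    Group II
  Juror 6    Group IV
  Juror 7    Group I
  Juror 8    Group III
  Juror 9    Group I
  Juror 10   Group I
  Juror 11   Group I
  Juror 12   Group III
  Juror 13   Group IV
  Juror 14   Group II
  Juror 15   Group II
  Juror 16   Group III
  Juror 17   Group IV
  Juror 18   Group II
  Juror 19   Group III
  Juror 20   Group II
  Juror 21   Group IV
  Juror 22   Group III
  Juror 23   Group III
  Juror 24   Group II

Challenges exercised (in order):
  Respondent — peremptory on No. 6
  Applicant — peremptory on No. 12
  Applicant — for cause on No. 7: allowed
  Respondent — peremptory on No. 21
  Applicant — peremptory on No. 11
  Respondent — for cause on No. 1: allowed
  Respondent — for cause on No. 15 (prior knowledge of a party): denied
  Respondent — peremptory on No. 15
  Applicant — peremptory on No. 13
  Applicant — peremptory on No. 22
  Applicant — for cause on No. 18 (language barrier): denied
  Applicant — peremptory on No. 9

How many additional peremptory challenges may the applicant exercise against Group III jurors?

Applicant peremptories so far: #12, #11, #13, #22, #9 — 5 of 8 used, 3 left overall.
Against Group III: #12, #22 — 2 used; per-group cap 7 leaves 5.
Binding limit: min(3, 5) = 3.

3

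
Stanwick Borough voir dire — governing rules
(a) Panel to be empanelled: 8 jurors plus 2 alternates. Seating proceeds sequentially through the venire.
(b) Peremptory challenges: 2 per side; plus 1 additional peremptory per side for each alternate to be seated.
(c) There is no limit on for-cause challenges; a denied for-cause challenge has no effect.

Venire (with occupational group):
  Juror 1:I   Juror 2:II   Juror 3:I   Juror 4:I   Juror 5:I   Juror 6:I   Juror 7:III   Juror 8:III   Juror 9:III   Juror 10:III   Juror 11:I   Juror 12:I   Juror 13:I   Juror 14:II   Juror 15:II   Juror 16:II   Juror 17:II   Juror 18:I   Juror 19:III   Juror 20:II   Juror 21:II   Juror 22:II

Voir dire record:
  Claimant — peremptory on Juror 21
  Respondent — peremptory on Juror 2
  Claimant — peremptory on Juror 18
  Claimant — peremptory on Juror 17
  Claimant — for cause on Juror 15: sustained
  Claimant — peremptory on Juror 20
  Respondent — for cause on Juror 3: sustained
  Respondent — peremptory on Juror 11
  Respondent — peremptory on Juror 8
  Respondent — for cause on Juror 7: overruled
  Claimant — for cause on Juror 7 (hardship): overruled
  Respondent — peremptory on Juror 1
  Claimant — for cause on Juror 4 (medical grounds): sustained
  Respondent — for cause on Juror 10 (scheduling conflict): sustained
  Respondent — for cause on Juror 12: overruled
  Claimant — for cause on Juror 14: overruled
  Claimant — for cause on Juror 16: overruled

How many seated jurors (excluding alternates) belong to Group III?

Removed: #1, #2, #3, #4, #8, #10, #11, #15, #17, #18, #20, #21.
Seated jurors 1–8: #5, #6, #7, #9, #12, #13, #14, #16 (alternates #19, #22 not counted).
Of those, in Group III: #7, #9 → 2.

2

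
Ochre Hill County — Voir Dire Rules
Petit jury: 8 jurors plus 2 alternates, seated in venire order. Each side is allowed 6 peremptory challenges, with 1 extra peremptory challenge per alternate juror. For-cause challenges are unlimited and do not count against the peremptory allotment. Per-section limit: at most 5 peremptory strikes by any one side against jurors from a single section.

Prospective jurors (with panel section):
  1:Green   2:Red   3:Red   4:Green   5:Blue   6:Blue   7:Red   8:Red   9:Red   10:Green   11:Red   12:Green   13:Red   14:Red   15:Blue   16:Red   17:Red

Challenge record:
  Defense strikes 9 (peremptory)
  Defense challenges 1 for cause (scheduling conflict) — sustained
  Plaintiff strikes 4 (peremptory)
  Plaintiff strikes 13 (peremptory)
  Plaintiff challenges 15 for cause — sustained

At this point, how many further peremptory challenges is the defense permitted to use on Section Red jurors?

4

Defense peremptories so far: #9 — 1 of 8 used, 7 left overall.
Against Section Red: #9 — 1 used; per-section cap 5 leaves 4.
Binding limit: min(7, 4) = 4.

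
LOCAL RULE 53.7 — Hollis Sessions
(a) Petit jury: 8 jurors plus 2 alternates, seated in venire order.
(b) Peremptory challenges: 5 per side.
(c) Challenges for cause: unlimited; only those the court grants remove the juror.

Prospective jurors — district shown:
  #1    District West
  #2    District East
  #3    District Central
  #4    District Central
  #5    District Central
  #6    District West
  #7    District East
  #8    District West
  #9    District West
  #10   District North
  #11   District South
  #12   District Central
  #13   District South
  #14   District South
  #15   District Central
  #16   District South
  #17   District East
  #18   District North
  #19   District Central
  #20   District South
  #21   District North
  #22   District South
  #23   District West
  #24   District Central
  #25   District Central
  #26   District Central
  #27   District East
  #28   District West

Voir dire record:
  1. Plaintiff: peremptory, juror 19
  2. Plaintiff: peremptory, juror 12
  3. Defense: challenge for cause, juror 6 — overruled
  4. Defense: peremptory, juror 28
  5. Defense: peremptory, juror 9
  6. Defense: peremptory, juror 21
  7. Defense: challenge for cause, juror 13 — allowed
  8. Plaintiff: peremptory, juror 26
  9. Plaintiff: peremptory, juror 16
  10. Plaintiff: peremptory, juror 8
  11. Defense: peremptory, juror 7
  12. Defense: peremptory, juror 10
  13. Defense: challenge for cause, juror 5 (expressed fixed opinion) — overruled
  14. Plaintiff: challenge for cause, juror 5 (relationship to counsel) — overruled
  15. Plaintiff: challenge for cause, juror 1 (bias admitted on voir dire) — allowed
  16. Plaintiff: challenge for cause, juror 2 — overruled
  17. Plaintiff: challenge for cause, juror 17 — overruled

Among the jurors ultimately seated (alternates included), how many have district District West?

1

Removed: #1, #7, #8, #9, #10, #12, #13, #16, #19, #21, #26, #28.
Seated (10 incl. alternates): #2, #3, #4, #5, #6, #11, #14, #15, #17, #18.
Of those, in District West: #6 → 1.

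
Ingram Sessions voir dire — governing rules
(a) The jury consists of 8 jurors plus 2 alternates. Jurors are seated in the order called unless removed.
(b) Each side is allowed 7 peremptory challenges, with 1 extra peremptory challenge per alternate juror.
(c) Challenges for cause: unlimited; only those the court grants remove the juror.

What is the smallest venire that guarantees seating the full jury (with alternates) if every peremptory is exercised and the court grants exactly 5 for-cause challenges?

33

Seats to fill: 8 + 2 alternates = 10.
Peremptories: 7 + 1×2 = 9 per side × 2 sides = 18.
For-cause removals: 5.
Minimum venire: 10 + 18 + 5 = 33.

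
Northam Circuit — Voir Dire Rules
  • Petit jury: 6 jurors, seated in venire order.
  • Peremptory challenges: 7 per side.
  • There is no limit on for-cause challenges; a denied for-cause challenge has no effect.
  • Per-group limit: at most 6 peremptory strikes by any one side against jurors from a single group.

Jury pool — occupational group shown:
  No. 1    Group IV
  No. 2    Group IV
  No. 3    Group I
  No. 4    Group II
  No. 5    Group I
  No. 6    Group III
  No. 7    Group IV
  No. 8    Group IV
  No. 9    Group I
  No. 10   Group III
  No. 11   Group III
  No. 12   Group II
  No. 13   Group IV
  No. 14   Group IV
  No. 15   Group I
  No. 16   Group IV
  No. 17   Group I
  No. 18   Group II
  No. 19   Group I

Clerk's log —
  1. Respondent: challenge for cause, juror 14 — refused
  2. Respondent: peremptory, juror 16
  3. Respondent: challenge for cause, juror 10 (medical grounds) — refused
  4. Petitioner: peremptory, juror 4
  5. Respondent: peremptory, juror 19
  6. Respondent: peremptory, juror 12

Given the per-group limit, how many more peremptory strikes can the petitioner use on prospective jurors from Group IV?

6

Petitioner peremptories so far: #4 — 1 of 7 used, 6 left overall.
Against Group IV: none yet — per-group cap 6 leaves 6.
Binding limit: min(6, 6) = 6.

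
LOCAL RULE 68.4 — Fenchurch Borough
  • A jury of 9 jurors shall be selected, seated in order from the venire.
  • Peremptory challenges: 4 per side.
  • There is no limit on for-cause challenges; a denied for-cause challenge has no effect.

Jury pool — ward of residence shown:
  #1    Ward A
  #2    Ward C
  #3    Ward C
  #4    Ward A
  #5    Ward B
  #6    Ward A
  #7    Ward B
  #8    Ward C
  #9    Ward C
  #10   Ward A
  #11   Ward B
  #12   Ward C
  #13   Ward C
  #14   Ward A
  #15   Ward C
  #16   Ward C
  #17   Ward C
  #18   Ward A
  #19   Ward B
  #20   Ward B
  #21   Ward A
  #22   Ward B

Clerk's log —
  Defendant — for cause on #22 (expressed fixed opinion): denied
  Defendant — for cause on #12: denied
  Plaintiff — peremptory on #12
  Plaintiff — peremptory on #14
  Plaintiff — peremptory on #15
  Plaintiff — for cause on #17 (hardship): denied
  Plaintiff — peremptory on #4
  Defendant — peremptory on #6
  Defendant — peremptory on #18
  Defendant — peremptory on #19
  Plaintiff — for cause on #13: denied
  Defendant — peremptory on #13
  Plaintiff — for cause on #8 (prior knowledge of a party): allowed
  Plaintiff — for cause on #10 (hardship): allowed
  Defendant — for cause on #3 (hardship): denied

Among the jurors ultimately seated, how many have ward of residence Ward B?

3

Removed: #4, #6, #8, #10, #12, #13, #14, #15, #18, #19.
Seated jurors 1–9: #1, #2, #3, #5, #7, #9, #11, #16, #17.
Of those, in Ward B: #5, #7, #11 → 3.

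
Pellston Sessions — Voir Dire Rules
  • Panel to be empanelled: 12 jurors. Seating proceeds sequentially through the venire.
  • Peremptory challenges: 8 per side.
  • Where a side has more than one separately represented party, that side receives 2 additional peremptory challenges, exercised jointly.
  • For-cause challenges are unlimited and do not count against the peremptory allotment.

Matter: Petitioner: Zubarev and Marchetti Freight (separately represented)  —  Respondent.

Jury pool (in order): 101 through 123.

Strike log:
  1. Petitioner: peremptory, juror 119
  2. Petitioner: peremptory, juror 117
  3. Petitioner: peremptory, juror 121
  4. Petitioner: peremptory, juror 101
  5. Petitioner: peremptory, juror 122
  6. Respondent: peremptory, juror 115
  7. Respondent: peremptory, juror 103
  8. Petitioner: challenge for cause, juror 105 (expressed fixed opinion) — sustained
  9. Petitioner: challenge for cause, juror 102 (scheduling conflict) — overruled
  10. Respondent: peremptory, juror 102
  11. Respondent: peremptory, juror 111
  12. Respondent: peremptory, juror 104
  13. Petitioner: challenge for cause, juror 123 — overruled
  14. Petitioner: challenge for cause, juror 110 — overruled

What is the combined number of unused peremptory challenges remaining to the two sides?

8

Petitioner allotment: 8 base + 2 multi-party = 10. Respondent allotment: 8.
Petitioner peremptories used: #119, #117, #121, #101, #122 — 5 (for-cause on #105, #102, #123, #110 don't count).
Respondent peremptories used: #115, #103, #102, #111, #104 — 5.
Remaining: (10 − 5) + (8 − 5) = 8.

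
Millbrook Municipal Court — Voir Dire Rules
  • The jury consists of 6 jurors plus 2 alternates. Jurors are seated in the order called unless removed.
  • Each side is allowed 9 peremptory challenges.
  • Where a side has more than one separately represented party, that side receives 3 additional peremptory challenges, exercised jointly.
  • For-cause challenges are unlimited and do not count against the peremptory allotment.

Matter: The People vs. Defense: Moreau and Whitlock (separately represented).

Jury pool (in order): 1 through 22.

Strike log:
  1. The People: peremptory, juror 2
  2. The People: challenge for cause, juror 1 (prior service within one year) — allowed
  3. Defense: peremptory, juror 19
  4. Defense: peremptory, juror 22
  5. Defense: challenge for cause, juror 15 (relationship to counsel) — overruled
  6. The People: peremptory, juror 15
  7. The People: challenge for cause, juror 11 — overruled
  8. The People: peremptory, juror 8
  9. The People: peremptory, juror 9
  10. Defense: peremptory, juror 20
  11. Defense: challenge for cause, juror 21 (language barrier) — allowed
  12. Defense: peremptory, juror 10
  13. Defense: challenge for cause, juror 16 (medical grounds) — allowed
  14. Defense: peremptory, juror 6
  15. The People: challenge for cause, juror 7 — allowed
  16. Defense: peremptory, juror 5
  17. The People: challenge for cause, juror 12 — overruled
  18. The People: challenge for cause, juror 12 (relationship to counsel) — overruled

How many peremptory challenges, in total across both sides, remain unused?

11

The People allotment: 9. Defense allotment: 9 base + 3 multi-party = 12.
The People peremptories used: #2, #15, #8, #9 — 4 (for-cause on #1, #11, #7, #12, #12 don't count).
Defense peremptories used: #19, #22, #20, #10, #6, #5 — 6 (for-cause on #15, #21, #16 don't count).
Remaining: (9 − 4) + (12 − 6) = 11.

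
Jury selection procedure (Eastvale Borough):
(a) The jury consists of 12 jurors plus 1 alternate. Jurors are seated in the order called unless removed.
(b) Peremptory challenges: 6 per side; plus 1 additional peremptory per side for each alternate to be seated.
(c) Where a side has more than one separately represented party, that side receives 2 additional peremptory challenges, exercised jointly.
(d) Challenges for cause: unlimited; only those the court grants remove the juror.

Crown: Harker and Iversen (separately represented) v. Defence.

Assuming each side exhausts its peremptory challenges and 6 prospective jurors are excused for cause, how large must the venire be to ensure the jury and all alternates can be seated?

Seats to fill: 12 + 1 alternates = 13.
Peremptories — Crown: 6 + 1×1 + 2 = 9; Defence: 6 + 1×1 = 7; total 16.
For-cause removals: 6.
Minimum venire: 13 + 16 + 6 = 35.

35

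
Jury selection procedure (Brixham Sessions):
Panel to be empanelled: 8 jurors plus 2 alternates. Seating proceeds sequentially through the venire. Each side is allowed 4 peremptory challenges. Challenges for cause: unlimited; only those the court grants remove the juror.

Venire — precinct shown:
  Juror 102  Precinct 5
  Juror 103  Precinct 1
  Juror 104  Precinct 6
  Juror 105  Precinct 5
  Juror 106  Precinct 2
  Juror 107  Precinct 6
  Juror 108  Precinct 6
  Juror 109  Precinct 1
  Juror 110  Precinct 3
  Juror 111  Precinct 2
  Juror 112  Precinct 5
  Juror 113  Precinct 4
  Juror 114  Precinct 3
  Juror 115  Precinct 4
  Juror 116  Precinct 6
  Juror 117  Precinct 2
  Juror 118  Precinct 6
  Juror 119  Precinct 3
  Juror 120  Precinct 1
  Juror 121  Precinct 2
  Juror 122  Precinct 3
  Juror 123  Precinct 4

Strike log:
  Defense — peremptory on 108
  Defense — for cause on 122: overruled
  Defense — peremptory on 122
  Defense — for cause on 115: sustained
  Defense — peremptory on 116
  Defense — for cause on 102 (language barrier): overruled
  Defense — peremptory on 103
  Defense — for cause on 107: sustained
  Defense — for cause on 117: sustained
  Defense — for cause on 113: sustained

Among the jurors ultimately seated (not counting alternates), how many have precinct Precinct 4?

0

Removed: #103, #107, #108, #113, #115, #116, #117, #122.
Seated jurors 1–8: #102, #104, #105, #106, #109, #110, #111, #112 (alternates #114, #118 not counted).
None of those are in Precinct 4 → 0.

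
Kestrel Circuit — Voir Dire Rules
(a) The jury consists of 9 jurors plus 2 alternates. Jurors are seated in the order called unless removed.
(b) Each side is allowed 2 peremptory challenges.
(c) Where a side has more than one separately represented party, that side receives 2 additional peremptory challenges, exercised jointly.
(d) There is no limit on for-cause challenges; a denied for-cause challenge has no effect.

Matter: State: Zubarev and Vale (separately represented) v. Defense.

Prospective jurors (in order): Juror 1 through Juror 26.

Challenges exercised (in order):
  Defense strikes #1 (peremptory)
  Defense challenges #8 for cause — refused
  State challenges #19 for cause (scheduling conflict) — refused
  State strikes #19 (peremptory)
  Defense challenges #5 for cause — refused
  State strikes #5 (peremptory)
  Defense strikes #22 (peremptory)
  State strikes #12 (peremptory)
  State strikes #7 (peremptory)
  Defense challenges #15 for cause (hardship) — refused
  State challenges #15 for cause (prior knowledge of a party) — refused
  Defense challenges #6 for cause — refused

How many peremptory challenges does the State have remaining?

State allotment: 2 base + 2 multi-party = 4.
State peremptories used: #19, #5, #12, #7 — 4 (for-cause on #19, #15 don't count).
Remaining: 4 − 4 = 0.

0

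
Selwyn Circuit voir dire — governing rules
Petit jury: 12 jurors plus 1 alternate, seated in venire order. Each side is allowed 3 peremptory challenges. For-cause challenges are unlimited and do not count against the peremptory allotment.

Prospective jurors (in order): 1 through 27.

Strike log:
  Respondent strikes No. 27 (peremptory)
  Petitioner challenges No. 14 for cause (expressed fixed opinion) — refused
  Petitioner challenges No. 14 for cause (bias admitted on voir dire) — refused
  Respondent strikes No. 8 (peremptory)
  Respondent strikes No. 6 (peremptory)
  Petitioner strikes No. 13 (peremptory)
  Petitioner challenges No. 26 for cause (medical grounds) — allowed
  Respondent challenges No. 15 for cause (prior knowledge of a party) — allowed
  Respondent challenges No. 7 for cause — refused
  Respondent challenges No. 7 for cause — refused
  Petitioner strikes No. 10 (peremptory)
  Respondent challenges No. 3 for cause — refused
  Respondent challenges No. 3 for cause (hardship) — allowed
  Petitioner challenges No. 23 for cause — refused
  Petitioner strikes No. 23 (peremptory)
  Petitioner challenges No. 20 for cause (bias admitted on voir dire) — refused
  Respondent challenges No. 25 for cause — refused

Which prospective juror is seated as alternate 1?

Removed: #3, #6, #8, #10, #13, #15, #23, #26, #27. (#7, #14, #20, #25 stay — for-cause denied.)
Seating in order: seats 1–12 → #1, #2, #4, #5, #7, #9, #11, #12, #14, #16, #17, #18; alternates → #19.
So alternate 1 is #19.

19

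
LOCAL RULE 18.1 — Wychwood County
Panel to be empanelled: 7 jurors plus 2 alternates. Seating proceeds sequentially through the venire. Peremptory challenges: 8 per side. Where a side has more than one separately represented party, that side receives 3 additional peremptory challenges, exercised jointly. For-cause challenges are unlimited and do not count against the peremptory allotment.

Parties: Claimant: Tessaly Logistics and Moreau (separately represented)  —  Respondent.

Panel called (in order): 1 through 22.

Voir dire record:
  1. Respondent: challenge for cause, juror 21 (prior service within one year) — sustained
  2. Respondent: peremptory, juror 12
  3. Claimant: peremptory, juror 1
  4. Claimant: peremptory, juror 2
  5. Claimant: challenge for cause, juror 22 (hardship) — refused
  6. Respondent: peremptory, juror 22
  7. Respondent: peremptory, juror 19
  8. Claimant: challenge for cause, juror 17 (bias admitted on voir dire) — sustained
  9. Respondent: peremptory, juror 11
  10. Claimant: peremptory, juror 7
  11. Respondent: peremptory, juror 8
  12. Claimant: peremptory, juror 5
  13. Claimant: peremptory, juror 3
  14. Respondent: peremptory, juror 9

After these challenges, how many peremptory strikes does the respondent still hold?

2

Respondent allotment: 8.
Respondent peremptories used: #12, #22, #19, #11, #8, #9 — 6 (the for-cause on #21 doesn't count).
Remaining: 8 − 6 = 2.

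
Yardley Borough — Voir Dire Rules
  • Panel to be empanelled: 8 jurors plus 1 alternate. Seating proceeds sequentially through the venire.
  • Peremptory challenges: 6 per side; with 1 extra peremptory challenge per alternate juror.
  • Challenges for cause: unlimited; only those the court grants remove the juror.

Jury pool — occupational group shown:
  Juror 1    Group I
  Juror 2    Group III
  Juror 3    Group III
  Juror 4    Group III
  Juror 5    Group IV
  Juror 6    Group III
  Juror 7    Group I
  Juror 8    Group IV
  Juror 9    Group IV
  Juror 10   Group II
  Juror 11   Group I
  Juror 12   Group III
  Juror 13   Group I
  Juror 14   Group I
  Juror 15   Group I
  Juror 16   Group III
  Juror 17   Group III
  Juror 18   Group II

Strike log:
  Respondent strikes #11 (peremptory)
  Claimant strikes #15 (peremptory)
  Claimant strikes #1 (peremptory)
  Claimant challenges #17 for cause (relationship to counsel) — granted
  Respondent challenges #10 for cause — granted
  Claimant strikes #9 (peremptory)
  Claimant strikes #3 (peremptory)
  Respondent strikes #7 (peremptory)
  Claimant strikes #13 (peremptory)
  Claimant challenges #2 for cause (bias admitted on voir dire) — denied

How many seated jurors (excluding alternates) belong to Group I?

1

Removed: #1, #3, #7, #9, #10, #11, #13, #15, #17.
Seated jurors 1–8: #2, #4, #5, #6, #8, #12, #14, #16 (alternates #18 not counted).
Of those, in Group I: #14 → 1.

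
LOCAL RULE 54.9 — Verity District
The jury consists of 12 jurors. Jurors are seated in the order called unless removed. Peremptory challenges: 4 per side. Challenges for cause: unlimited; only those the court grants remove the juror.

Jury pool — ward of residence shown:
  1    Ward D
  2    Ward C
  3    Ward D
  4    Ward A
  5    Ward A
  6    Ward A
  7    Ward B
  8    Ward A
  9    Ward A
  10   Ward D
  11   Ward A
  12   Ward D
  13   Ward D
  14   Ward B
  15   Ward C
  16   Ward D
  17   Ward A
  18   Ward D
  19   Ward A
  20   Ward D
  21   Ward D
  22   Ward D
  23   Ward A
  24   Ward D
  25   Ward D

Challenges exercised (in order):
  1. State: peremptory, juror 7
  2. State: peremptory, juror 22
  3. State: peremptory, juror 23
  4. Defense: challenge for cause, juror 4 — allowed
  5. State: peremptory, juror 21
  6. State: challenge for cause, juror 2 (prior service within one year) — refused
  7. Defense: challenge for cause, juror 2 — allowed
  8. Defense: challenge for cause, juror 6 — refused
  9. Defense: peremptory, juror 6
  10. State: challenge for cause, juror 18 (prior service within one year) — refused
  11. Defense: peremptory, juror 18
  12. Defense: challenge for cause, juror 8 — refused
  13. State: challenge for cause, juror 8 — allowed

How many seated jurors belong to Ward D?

Removed: #2, #4, #6, #7, #8, #18, #21, #22, #23.
Seated jurors 1–12: #1, #3, #5, #9, #10, #11, #12, #13, #14, #15, #16, #17.
Of those, in Ward D: #1, #3, #10, #12, #13, #16 → 6.

6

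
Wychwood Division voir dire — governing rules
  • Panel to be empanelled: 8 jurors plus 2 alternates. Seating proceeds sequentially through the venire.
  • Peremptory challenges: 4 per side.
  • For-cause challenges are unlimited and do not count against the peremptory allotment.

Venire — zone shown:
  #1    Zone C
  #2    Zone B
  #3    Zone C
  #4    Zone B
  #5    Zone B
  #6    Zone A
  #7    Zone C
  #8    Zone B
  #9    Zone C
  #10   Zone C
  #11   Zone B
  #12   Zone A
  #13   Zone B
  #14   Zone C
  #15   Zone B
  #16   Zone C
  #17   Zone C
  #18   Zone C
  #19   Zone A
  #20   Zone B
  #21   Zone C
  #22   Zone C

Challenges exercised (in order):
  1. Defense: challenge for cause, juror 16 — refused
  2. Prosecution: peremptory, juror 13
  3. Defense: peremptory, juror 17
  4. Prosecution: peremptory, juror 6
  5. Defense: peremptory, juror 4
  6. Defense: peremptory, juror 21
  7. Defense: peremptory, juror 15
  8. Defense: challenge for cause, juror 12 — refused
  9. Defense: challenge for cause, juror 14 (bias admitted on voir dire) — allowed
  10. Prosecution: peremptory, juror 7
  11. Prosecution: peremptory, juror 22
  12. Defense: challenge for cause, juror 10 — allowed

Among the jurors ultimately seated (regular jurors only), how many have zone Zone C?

Removed: #4, #6, #7, #10, #13, #14, #15, #17, #21, #22.
Seated jurors 1–8: #1, #2, #3, #5, #8, #9, #11, #12 (alternates #16, #18 not counted).
Of those, in Zone C: #1, #3, #9 → 3.

3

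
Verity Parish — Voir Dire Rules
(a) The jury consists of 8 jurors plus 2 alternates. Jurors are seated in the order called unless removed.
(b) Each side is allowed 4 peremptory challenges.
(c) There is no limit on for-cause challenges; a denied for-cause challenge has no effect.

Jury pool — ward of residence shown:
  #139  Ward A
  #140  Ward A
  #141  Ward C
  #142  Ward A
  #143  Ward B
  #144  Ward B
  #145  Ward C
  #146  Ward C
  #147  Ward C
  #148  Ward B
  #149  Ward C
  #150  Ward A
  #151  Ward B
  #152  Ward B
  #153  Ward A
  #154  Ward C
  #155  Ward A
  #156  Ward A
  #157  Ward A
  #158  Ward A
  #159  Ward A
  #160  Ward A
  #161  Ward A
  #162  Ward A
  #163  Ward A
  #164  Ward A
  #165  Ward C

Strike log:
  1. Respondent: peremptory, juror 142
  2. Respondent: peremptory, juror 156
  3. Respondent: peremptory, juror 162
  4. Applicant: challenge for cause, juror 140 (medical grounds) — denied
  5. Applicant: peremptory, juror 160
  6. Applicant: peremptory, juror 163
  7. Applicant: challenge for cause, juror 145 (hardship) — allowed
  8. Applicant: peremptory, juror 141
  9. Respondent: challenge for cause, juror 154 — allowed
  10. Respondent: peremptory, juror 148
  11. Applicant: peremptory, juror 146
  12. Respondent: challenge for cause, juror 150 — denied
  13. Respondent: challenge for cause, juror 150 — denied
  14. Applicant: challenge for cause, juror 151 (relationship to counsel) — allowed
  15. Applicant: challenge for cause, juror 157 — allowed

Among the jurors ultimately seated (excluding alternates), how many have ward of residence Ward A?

3

Removed: #141, #142, #145, #146, #148, #151, #154, #156, #157, #160, #162, #163.
Seated jurors 1–8: #139, #140, #143, #144, #147, #149, #150, #152 (alternates #153, #155 not counted).
Of those, in Ward A: #139, #140, #150 → 3.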